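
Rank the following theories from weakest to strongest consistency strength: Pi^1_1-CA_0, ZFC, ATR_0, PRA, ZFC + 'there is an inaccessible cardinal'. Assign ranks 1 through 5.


Ordering by consistency strength:
1. PRA
2. ATR_0
3. Pi^1_1-CA_0
4. ZFC
5. ZFC + 'there is an inaccessible cardinal'


Pi^1_1-CA_0=3, ZFC=4, ATR_0=2, PRA=1, ZFC + 'there is an inaccessible cardinal'=5


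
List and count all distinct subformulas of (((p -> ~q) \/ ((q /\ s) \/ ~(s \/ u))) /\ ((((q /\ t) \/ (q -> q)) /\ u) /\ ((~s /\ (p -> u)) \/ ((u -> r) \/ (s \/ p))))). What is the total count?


Formula: (((p -> ~q) \/ ((q /\ s) \/ ~(s \/ u))) /\ ((((q /\ t) \/ (q -> q)) /\ u) /\ ((~s /\ (p -> u)) \/ ((u -> r) \/ (s \/ p)))))
Subformulas found:
  1. r
  2. q
  3. u
  4. s
  5. t
  6. p
  7. ~q
  8. ~s
  9. (p -> u)
  10. (s \/ u)
  11. (s \/ p)
  12. (q /\ t)
  13. (q /\ s)
  14. (u -> r)
  15. (q -> q)
  16. ~(s \/ u)
  17. (p -> ~q)
  18. (~s /\ (p -> u))
  19. ((u -> r) \/ (s \/ p))
  20. ((q /\ t) \/ (q -> q))
  21. ((q /\ s) \/ ~(s \/ u))
  22. (((q /\ t) \/ (q -> q)) /\ u)
  23. ((p -> ~q) \/ ((q /\ s) \/ ~(s \/ u)))
  24. ((~s /\ (p -> u)) \/ ((u -> r) \/ (s \/ p)))
  25. ((((q /\ t) \/ (q -> q)) /\ u) /\ ((~s /\ (p -> u)) \/ ((u -> r) \/ (s \/ p))))
  26. (((p -> ~q) \/ ((q /\ s) \/ ~(s \/ u))) /\ ((((q /\ t) \/ (q -> q)) /\ u) /\ ((~s /\ (p -> u)) \/ ((u -> r) \/ (s \/ p)))))
Total distinct subformulas = 26

26


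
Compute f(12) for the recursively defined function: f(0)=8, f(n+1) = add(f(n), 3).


f(0) = 8
f(1) = add(f(0), 3) = add(8, 3) = 11
f(2) = add(f(1), 3) = add(11, 3) = 14
f(3) = add(f(2), 3) = add(14, 3) = 17
f(4) = add(f(3), 3) = add(17, 3) = 20
f(5) = add(f(4), 3) = add(20, 3) = 23
f(6) = add(f(5), 3) = add(23, 3) = 26
f(7) = add(f(6), 3) = add(26, 3) = 29
f(8) = add(f(7), 3) = add(29, 3) = 32
f(9) = add(f(8), 3) = add(32, 3) = 35
f(10) = add(f(9), 3) = add(35, 3) = 38
f(11) = add(f(10), 3) = add(38, 3) = 41
f(12) = add(f(11), 3) = add(41, 3) = 44


44


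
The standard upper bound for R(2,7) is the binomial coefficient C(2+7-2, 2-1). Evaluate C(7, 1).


R(2,7) <= C(2+7-2, 2-1) = C(7, 1)
C(7, 1) = 7! / (1! * 6!)
= 7

7


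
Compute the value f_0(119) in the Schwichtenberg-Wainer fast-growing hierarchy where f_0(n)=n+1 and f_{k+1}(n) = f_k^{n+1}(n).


f_0(119) = 119 + 1 = 120

120


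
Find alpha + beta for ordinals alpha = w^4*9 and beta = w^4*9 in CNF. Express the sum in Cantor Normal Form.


Ordinal addition w^4*9 + w^4*9:
Both terms have the same exponent 4.
w^e*c + w^e*d = w^e*(c+d).
Result = w^4*(9+9) = w^4*18

w^4*18


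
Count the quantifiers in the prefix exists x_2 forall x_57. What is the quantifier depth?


Quantifier prefix has 2 quantifier symbols.
Quantifier depth = 2

2


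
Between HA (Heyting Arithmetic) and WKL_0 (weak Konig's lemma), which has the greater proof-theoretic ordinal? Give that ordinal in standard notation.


Proof-theoretic ordinal of HA (Heyting Arithmetic): epsilon_0
Proof-theoretic ordinal of WKL_0 (weak Konig's lemma): omega^omega
Comparing: omega^omega < epsilon_0.
The larger ordinal is epsilon_0 (from HA (Heyting Arithmetic)).

epsilon_0


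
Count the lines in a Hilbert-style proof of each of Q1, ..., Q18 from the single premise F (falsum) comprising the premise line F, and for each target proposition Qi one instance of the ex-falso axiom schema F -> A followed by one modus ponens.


Ex falso, line by line:
- 1 premise line (F)
- 18 targets, each needing 1 axiom instance (F -> Qi) + 1 MP = 2 lines: 2 * 18 = 36
Total = 1 + 36 = 37 lines.

37


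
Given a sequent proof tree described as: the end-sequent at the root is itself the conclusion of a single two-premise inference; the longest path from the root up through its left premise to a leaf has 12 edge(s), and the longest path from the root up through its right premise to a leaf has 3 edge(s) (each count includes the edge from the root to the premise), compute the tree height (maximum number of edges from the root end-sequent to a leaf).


Longest path through the left premise: 12 edges (measured from the branching sequent)
Longest path through the right premise: 3 edges
Height of the subtree rooted at the branching sequent: max(12, 3) = 12
The branching sequent is the root itself.
Total height = 12

12


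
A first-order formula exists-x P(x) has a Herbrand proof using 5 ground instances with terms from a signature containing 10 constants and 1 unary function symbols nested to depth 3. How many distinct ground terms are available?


Herbrand terms by depth:
Depth 0: 10 constants
Depth 1: 10 new terms (running total: 20)
Depth 2: 10 new terms (running total: 30)
Depth 3: 10 new terms (running total: 40)
Total distinct ground terms = 40

40


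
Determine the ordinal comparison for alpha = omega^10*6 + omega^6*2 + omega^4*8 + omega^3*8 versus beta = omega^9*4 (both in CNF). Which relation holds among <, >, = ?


Compare term by term from highest exponent:
alpha = omega^10*6 + omega^6*2 + omega^4*8 + omega^3*8
beta = omega^9*4
Term 1: alpha has omega^10*6, beta has omega^9*4
Term 2: alpha has omega^6*2, beta has omega^0*0
Term 3: alpha has omega^4*8, beta has omega^0*0
Term 4: alpha has omega^3*8, beta has omega^0*0
Result: alpha > beta

alpha > beta


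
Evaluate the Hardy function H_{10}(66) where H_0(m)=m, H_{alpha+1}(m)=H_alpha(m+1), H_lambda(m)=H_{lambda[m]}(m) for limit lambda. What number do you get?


H_10(66):
For finite ordinals k, H_k(n) = n + k (each successor step adds 1).
H_10(66) = 66 + 10 = 76

76


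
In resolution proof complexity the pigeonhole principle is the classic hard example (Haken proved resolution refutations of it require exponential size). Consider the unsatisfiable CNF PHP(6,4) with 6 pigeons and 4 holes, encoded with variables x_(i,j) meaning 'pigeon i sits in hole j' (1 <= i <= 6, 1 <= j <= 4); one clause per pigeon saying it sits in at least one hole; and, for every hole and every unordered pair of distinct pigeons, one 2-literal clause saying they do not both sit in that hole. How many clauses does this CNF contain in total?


PHP(6,4): 6 pigeons, 4 holes, 6*4 = 24 variables.
- pigeon clauses: one per pigeon -> 6 clauses
- hole clauses: 4 holes * C(6,2) = 4 * 15 -> 60 clauses
Total clauses = 6 + 60 = 66

66


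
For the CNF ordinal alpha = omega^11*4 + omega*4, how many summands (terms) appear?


CNF: omega^11*4 + omega*4
Count the summands separated by '+':
  term 1: omega^11*4
  term 2: omega*4
Total terms = 2

2


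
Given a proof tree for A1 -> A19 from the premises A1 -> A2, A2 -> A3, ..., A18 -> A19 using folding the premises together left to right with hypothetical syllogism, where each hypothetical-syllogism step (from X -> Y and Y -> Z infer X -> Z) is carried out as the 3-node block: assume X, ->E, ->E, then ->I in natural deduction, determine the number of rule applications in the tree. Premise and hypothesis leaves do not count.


There are 18 premises in the chain. The first HS step combines premises 1 and 2; each further premise needs one more HS step.
So 18 premises require 18 - 1 = 17 hypothetical-syllogism steps.
Each HS step uses 3 inference nodes (->E, ->E, ->I).
17 * 3 = 51 total inference nodes.

51


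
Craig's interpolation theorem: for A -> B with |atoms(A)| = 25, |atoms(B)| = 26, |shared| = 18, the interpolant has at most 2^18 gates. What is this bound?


Shared atoms = 18
Craig interpolant size bound = 2^18
= 262144

262144


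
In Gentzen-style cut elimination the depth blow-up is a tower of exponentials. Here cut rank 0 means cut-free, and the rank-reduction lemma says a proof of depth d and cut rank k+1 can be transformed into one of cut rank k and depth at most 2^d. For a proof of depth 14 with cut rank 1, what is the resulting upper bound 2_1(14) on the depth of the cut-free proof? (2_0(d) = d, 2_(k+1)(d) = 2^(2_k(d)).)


Each rank reduction sends depth d to at most 2^d; cut rank r needs r reductions.
2_0(14) = 14
2_1(14) = 2^14 = 16384
Cut-free depth bound = 16384

16384


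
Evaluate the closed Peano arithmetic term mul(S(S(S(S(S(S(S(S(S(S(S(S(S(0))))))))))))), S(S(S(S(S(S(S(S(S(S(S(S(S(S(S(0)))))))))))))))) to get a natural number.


mul(S^13(0), S^15(0)):
S^13(0) = 13
S^15(0) = 15
13 * 15 = 195

195


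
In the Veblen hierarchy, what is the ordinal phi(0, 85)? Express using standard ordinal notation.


phi(0, 85):
phi(0, beta) = omega^beta by definition.
phi(0, 85) = omega^85

omega^85


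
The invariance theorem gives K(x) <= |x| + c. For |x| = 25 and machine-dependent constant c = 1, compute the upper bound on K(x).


K(x) <= |x| + c = 25 + 1 = 26

26


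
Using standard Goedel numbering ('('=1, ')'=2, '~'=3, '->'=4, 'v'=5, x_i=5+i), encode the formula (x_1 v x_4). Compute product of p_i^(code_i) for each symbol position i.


Formula: (x_1 v x_4)
Symbol codes: [1, 6, 5, 9, 2]
Primes: [2, 3, 5, 7, 11]
p_1^1 = 2^1 = 2
p_2^6 = 3^6 = 729
p_3^5 = 5^5 = 3125
p_4^9 = 7^9 = 40353607
p_5^2 = 11^2 = 121
Product = 22247195749143750

22247195749143750


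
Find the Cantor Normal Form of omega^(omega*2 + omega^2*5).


omega^(omega*2 + omega^2*5):
In ordinal addition a term is absorbed by a following term of strictly larger exponent: 1 < 2, so omega*2 + omega^2*5 = omega^2*5.
omega raised to a CNF ordinal is a single CNF term: Result = omega^(omega^2*5)

omega^(omega^2*5)


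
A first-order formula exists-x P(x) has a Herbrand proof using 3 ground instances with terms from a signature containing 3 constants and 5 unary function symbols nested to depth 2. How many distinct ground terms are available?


Herbrand terms by depth:
Depth 0: 3 constants
Depth 1: 15 new terms (running total: 18)
Depth 2: 75 new terms (running total: 93)
Total distinct ground terms = 93

93


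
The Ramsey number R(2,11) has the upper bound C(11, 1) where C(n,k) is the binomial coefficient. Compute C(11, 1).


R(2,11) <= C(2+11-2, 2-1) = C(11, 1)
C(11, 1) = 11! / (1! * 10!)
= 11

11


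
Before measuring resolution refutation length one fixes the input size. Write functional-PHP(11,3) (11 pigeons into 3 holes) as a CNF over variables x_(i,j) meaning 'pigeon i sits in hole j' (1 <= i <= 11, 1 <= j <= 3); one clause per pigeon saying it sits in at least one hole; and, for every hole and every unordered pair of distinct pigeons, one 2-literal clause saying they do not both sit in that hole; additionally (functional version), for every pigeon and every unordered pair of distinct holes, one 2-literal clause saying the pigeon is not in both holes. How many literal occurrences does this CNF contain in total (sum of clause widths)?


functional-PHP(11,3): 11 pigeons, 3 holes, 11*3 = 33 variables.
- pigeon clauses: one per pigeon -> 11 clauses of width 3 -> 33 literals
- hole clauses: 3 holes * C(11,2) = 3 * 55 -> 165 clauses of width 2 -> 330 literals
- functional clauses: 11 pigeons * C(3,2) = 11 * 3 -> 33 clauses of width 2 -> 66 literals
Total literal occurrences = 33 + 330 + 66 = 429

429


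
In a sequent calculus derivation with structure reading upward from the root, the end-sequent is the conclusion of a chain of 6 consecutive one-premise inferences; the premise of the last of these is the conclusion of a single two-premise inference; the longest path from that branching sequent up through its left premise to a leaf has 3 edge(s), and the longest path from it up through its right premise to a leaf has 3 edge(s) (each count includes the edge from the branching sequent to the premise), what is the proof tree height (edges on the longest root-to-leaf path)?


Longest path through the left premise: 3 edges (measured from the branching sequent)
Longest path through the right premise: 3 edges
Height of the subtree rooted at the branching sequent: max(3, 3) = 3
The branching sequent sits 6 edges above the root (the chain of one-premise inferences), so height = 3 + 6 = 9

9


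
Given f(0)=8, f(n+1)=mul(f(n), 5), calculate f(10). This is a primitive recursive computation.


f(0) = 8
f(1) = mul(f(0), 5) = mul(8, 5) = 40
f(2) = mul(f(1), 5) = mul(40, 5) = 200
f(3) = mul(f(2), 5) = mul(200, 5) = 1000
f(4) = mul(f(3), 5) = mul(1000, 5) = 5000
f(5) = mul(f(4), 5) = mul(5000, 5) = 25000
f(6) = mul(f(5), 5) = mul(25000, 5) = 125000
f(7) = mul(f(6), 5) = mul(125000, 5) = 625000
f(8) = mul(f(7), 5) = mul(625000, 5) = 3125000
f(9) = mul(f(8), 5) = mul(3125000, 5) = 15625000
f(10) = mul(f(9), 5) = mul(15625000, 5) = 78125000


78125000


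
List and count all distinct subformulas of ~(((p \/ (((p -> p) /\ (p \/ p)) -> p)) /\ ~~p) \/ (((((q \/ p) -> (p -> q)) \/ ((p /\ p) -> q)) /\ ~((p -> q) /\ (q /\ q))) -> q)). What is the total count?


Formula: ~(((p \/ (((p -> p) /\ (p \/ p)) -> p)) /\ ~~p) \/ (((((q \/ p) -> (p -> q)) \/ ((p /\ p) -> q)) /\ ~((p -> q) /\ (q /\ q))) -> q))
Subformulas found:
  1. q
  2. p
  3. ~p
  4. ~~p
  5. (p \/ p)
  6. (q \/ p)
  7. (q /\ q)
  8. (p -> p)
  9. (p /\ p)
  10. (p -> q)
  11. ((p /\ p) -> q)
  12. ((p -> p) /\ (p \/ p))
  13. ((p -> q) /\ (q /\ q))
  14. ((q \/ p) -> (p -> q))
  15. ~((p -> q) /\ (q /\ q))
  16. (((p -> p) /\ (p \/ p)) -> p)
  17. (p \/ (((p -> p) /\ (p \/ p)) -> p))
  18. (((q \/ p) -> (p -> q)) \/ ((p /\ p) -> q))
  19. ((p \/ (((p -> p) /\ (p \/ p)) -> p)) /\ ~~p)
  20. ((((q \/ p) -> (p -> q)) \/ ((p /\ p) -> q)) /\ ~((p -> q) /\ (q /\ q)))
  21. (((((q \/ p) -> (p -> q)) \/ ((p /\ p) -> q)) /\ ~((p -> q) /\ (q /\ q))) -> q)
  22. (((p \/ (((p -> p) /\ (p \/ p)) -> p)) /\ ~~p) \/ (((((q \/ p) -> (p -> q)) \/ ((p /\ p) -> q)) /\ ~((p -> q) /\ (q /\ q))) -> q))
  23. ~(((p \/ (((p -> p) /\ (p \/ p)) -> p)) /\ ~~p) \/ (((((q \/ p) -> (p -> q)) \/ ((p /\ p) -> q)) /\ ~((p -> q) /\ (q /\ q))) -> q))
Total distinct subformulas = 23

23


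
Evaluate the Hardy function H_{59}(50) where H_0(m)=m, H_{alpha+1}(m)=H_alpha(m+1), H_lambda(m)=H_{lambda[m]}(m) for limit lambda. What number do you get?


H_59(50):
For finite ordinals k, H_k(n) = n + k (each successor step adds 1).
H_59(50) = 50 + 59 = 109

109


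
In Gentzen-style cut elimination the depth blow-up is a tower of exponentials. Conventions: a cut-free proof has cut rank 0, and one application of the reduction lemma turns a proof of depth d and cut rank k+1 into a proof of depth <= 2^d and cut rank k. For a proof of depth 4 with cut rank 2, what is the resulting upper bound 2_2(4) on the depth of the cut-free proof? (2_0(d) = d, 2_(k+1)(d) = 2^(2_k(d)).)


Each rank reduction sends depth d to at most 2^d; cut rank r needs r reductions.
2_0(4) = 4
2_1(4) = 2^4 = 16
2_2(4) = 2^16 = 65536
Cut-free depth bound = 65536

65536


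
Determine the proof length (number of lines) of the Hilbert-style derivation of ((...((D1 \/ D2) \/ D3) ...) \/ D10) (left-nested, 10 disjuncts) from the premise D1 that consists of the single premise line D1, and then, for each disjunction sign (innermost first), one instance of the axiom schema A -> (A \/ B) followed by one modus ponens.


Building the left-nested 10-ary disjunction from D1:
- 1 premise line (D1)
- 10 disjuncts means 9 disjunction signs; each needs 1 axiom instance + 1 MP = 2 lines: 2 * 9 = 18
Total = 1 + 18 = 19 lines.

19


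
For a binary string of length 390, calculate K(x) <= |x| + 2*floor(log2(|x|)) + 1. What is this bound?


floor(log2(390)) = 8
2 * 8 = 16
K(x) <= 390 + 16 + 1 = 407

407


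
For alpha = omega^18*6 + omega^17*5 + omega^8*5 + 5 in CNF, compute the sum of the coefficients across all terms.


CNF: omega^18*6 + omega^17*5 + omega^8*5 + 5
Coefficients: 6 + 5 + 5 + 5 = 21

21


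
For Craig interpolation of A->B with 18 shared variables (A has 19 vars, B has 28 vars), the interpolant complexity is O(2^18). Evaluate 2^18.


Shared atoms = 18
Craig interpolant size bound = 2^18
= 262144

262144


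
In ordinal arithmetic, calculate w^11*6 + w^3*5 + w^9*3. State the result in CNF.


Ordinal addition (w^11*6 + w^3*5) + w^9*3:
alpha's leading term has exponent 11 > beta's exponent 9, so it survives.
alpha's tail term has exponent 3 < beta's exponent 9, so it is absorbed by beta.
In ordinal addition, any term followed by a strictly larger-exponent term is absorbed.
Result = w^11*6 + w^9*3

w^11*6 + w^9*3


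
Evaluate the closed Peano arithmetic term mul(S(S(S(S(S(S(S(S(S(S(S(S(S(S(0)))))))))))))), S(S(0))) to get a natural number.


mul(S^14(0), S^2(0)):
S^14(0) = 14
S^2(0) = 2
14 * 2 = 28

28


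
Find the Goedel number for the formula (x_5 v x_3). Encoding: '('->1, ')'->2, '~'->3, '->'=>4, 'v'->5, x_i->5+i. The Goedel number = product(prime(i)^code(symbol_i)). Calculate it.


Formula: (x_5 v x_3)
Symbol codes: [1, 10, 5, 8, 2]
Primes: [2, 3, 5, 7, 11]
p_1^1 = 2^1 = 2
p_2^10 = 3^10 = 59049
p_3^5 = 5^5 = 3125
p_4^8 = 7^8 = 5764801
p_5^2 = 11^2 = 121
Product = 257431836525806250

257431836525806250


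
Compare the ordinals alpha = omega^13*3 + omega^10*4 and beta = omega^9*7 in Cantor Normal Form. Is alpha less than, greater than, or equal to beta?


Compare term by term from highest exponent:
alpha = omega^13*3 + omega^10*4
beta = omega^9*7
Term 1: alpha has omega^13*3, beta has omega^9*7
Term 2: alpha has omega^10*4, beta has omega^0*0
Result: alpha > beta

alpha > beta


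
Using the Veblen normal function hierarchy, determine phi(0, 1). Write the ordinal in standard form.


phi(0, 1):
phi(0, beta) = omega^beta by definition.
phi(0, 1) = omega^1

omega


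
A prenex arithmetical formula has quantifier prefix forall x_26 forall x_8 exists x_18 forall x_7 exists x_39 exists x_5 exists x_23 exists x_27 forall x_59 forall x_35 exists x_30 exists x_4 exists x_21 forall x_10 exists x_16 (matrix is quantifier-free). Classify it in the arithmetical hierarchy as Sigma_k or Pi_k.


Leading quantifier is forall, so the class is Pi.
Number of quantifier blocks = alternations + 1 = 7 + 1 = 8.
Classification: Pi_8

Pi_8


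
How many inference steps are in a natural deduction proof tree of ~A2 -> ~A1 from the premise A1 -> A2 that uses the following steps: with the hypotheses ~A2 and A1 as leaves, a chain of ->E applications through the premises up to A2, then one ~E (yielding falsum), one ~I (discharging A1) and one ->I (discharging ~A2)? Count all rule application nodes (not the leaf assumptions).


From hypothesis A1, 1 ->E steps along the 1 premises yield A2.
~E with hypothesis ~A2 gives falsum (1 node); ~I discharging A1 gives ~A1 (1 node); ->I discharging ~A2 gives the goal (1 node).
Total = 1 + 3 = 4 inference nodes.

4


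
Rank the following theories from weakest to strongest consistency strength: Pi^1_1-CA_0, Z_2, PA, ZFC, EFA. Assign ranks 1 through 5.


Ordering by consistency strength:
1. EFA
2. PA
3. Pi^1_1-CA_0
4. Z_2
5. ZFC


Pi^1_1-CA_0=3, Z_2=4, PA=2, ZFC=5, EFA=1


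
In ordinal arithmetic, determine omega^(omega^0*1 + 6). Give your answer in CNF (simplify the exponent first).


omega^(omega^0*1 + 6):
omega^0 = 1, so the exponent is 1 + 6 = 7 (finite ordinal addition).
Result = omega^7, already a single CNF term.

omega^7


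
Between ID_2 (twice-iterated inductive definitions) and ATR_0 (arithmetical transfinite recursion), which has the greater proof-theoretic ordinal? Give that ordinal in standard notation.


Proof-theoretic ordinal of ID_2 (twice-iterated inductive definitions): psi_0(epsilon_{Omega_2+1})
Proof-theoretic ordinal of ATR_0 (arithmetical transfinite recursion): Gamma_0
Comparing: Gamma_0 < psi_0(epsilon_{Omega_2+1}).
The larger ordinal is psi_0(epsilon_{Omega_2+1}) (from ID_2 (twice-iterated inductive definitions)).

psi_0(epsilon_{Omega_2+1})


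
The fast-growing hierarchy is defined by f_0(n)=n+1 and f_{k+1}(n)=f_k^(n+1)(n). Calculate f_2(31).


f_2(31) = f_1^32(31)
f_1(m) = 2m + 1.
Iterating: f_1^k(n) = 2^k*(n+1) - 1.
f_2(31) = 2^32*(31+1) - 1 = 4294967296*32 - 1 = 137438953471

137438953471


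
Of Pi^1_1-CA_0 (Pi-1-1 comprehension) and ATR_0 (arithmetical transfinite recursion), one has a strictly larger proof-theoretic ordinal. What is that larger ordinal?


Proof-theoretic ordinal of Pi^1_1-CA_0 (Pi-1-1 comprehension): psi_0(Omega_omega)
Proof-theoretic ordinal of ATR_0 (arithmetical transfinite recursion): Gamma_0
Comparing: Gamma_0 < psi_0(Omega_omega).
The larger ordinal is psi_0(Omega_omega) (from Pi^1_1-CA_0 (Pi-1-1 comprehension)).

psi_0(Omega_omega)


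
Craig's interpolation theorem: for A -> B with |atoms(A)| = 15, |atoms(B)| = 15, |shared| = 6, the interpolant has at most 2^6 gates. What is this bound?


Shared atoms = 6
Craig interpolant size bound = 2^6
= 64

64


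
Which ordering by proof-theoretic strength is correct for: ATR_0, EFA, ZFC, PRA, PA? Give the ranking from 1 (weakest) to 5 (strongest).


Ordering by consistency strength:
1. EFA
2. PRA
3. PA
4. ATR_0
5. ZFC


ATR_0=4, EFA=1, ZFC=5, PRA=2, PA=3


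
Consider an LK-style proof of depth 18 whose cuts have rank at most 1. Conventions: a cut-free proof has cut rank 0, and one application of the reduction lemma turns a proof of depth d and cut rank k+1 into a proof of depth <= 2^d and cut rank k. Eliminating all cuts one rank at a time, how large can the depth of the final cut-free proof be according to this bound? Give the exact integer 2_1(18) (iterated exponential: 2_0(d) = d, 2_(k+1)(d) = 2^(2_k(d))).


Each rank reduction sends depth d to at most 2^d; cut rank r needs r reductions.
2_0(18) = 18
2_1(18) = 2^18 = 262144
Cut-free depth bound = 262144

262144


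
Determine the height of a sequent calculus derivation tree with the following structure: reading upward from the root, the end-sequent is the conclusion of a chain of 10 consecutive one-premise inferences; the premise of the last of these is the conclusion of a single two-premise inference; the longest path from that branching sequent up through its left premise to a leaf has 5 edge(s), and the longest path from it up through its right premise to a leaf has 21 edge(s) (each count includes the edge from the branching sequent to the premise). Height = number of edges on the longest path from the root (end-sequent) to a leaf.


Longest path through the left premise: 5 edges (measured from the branching sequent)
Longest path through the right premise: 21 edges
Height of the subtree rooted at the branching sequent: max(5, 21) = 21
The branching sequent sits 10 edges above the root (the chain of one-premise inferences), so height = 21 + 10 = 31

31


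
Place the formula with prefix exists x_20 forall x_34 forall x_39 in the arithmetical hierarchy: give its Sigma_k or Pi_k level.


Leading quantifier is exists, so the class is Sigma.
Number of quantifier blocks = alternations + 1 = 1 + 1 = 2.
Classification: Sigma_2

Sigma_2


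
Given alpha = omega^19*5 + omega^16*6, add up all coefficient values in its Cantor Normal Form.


CNF: omega^19*5 + omega^16*6
Coefficients: 5 + 6 = 11

11


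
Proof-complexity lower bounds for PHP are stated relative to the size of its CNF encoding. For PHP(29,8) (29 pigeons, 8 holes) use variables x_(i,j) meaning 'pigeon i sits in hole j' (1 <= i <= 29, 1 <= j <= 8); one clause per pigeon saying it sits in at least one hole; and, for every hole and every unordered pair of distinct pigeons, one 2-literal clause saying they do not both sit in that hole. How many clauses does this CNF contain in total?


PHP(29,8): 29 pigeons, 8 holes, 29*8 = 232 variables.
- pigeon clauses: one per pigeon -> 29 clauses
- hole clauses: 8 holes * C(29,2) = 8 * 406 -> 3248 clauses
Total clauses = 29 + 3248 = 3277

3277


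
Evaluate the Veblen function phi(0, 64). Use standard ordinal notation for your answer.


phi(0, 64):
phi(0, beta) = omega^beta by definition.
phi(0, 64) = omega^64

omega^64


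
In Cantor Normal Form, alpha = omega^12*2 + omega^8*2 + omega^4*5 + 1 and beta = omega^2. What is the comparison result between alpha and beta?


Compare term by term from highest exponent:
alpha = omega^12*2 + omega^8*2 + omega^4*5 + 1
beta = omega^2
Term 1: alpha has omega^12*2, beta has omega^2*1
Term 2: alpha has omega^8*2, beta has omega^0*0
Term 3: alpha has omega^4*5, beta has omega^0*0
Term 4: alpha has omega^0*1, beta has omega^0*0
Result: alpha > beta

alpha > beta


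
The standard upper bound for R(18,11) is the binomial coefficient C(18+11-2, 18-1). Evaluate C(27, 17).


R(18,11) <= C(18+11-2, 18-1) = C(27, 17)
C(27, 17) = 27! / (17! * 10!)
= 8436285

8436285


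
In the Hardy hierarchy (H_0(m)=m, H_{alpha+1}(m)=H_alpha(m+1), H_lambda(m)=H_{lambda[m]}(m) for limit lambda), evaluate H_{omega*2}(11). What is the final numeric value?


H_{omega*2}(11):
For the Hardy hierarchy, H_{omega*k}(n) = 2^k * n.
2^2 = 4.
4 * 11 = 44

44


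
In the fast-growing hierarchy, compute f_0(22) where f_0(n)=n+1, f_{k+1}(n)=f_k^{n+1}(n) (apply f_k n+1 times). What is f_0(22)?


f_0(22) = 22 + 1 = 23

23


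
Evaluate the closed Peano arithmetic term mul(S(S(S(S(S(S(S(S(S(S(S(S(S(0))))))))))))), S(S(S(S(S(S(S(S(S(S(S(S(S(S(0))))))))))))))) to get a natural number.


mul(S^13(0), S^14(0)):
S^13(0) = 13
S^14(0) = 14
13 * 14 = 182

182


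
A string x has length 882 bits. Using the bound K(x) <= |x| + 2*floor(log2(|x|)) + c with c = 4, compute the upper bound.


floor(log2(882)) = 9
2 * 9 = 18
K(x) <= 882 + 18 + 4 = 904

904


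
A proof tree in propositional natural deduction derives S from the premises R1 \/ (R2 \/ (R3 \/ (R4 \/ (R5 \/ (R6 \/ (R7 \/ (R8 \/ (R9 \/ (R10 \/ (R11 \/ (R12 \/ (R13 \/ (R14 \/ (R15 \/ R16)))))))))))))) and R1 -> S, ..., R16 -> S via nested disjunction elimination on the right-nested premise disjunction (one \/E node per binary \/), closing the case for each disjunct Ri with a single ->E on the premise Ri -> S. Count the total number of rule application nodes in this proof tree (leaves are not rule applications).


The premise R1 \/ (R2 \/ (R3 \/ (R4 \/ (R5 \/ (R6 \/ (R7 \/ (R8 \/ (R9 \/ (R10 \/ (R11 \/ (R12 \/ (R13 \/ (R14 \/ (R15 \/ R16)))))))))))))) contains 16 disjuncts, hence 15 binary \/ connectives.
- Each binary \/ is eliminated once: 15 \/E nodes.
- Each of the 16 cases Ri derives S by one ->E with Ri -> S: 16 ->E nodes.
Total = 15 + 16 = 31

31


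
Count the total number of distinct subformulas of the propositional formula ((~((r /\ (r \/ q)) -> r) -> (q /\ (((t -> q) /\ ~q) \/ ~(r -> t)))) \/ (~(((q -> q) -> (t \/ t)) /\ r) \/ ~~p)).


Formula: ((~((r /\ (r \/ q)) -> r) -> (q /\ (((t -> q) /\ ~q) \/ ~(r -> t)))) \/ (~(((q -> q) -> (t \/ t)) /\ r) \/ ~~p))
Subformulas found:
  1. r
  2. q
  3. t
  4. p
  5. ~p
  6. ~q
  7. ~~p
  8. (t -> q)
  9. (t \/ t)
  10. (r \/ q)
  11. (r -> t)
  12. (q -> q)
  13. ~(r -> t)
  14. (r /\ (r \/ q))
  15. ((t -> q) /\ ~q)
  16. ((r /\ (r \/ q)) -> r)
  17. ((q -> q) -> (t \/ t))
  18. ~((r /\ (r \/ q)) -> r)
  19. (((q -> q) -> (t \/ t)) /\ r)
  20. ~(((q -> q) -> (t \/ t)) /\ r)
  21. (((t -> q) /\ ~q) \/ ~(r -> t))
  22. (q /\ (((t -> q) /\ ~q) \/ ~(r -> t)))
  23. (~(((q -> q) -> (t \/ t)) /\ r) \/ ~~p)
  24. (~((r /\ (r \/ q)) -> r) -> (q /\ (((t -> q) /\ ~q) \/ ~(r -> t))))
  25. ((~((r /\ (r \/ q)) -> r) -> (q /\ (((t -> q) /\ ~q) \/ ~(r -> t)))) \/ (~(((q -> q) -> (t \/ t)) /\ r) \/ ~~p))
Total distinct subformulas = 25

25


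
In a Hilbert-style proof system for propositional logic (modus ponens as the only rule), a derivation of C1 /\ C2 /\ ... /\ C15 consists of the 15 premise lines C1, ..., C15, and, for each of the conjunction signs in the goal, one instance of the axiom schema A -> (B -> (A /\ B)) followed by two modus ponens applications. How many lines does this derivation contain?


Conjoining 15 premises:
- 15 premise lines
- the goal has 14 conjunction signs; each costs 1 axiom instance + 2 MP = 3 lines: 3 * 14 = 42
Total = 15 + 42 = 57 lines.

57


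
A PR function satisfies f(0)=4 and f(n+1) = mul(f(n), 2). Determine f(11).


f(0) = 4
f(1) = mul(f(0), 2) = mul(4, 2) = 8
f(2) = mul(f(1), 2) = mul(8, 2) = 16
f(3) = mul(f(2), 2) = mul(16, 2) = 32
f(4) = mul(f(3), 2) = mul(32, 2) = 64
f(5) = mul(f(4), 2) = mul(64, 2) = 128
f(6) = mul(f(5), 2) = mul(128, 2) = 256
f(7) = mul(f(6), 2) = mul(256, 2) = 512
f(8) = mul(f(7), 2) = mul(512, 2) = 1024
f(9) = mul(f(8), 2) = mul(1024, 2) = 2048
f(10) = mul(f(9), 2) = mul(2048, 2) = 4096
f(11) = mul(f(10), 2) = mul(4096, 2) = 8192


8192


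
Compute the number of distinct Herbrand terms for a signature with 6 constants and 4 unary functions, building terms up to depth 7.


Herbrand terms by depth:
Depth 0: 6 constants
Depth 1: 24 new terms (running total: 30)
Depth 2: 96 new terms (running total: 126)
Depth 3: 384 new terms (running total: 510)
Depth 4: 1536 new terms (running total: 2046)
Depth 5: 6144 new terms (running total: 8190)
Depth 6: 24576 new terms (running total: 32766)
Depth 7: 98304 new terms (running total: 131070)
Total distinct ground terms = 131070

131070


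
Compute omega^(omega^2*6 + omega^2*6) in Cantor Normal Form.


omega^(omega^2*6 + omega^2*6):
Both terms of the exponent have the same exponent 2, so they merge: omega^2*6 + omega^2*6 = omega^2*(6+6) = omega^2*12.
omega raised to a CNF ordinal is a single CNF term: Result = omega^(omega^2*12)

omega^(omega^2*12)


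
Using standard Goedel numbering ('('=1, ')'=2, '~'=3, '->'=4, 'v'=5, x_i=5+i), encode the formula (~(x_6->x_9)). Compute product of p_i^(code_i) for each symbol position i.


Formula: (~(x_6->x_9))
Symbol codes: [1, 3, 1, 11, 4, 14, 2, 2]
Primes: [2, 3, 5, 7, 11, 13, 17, 19]
p_1^1 = 2^1 = 2
p_2^3 = 3^3 = 27
p_3^1 = 5^1 = 5
p_4^11 = 7^11 = 1977326743
p_5^4 = 11^4 = 14641
p_6^14 = 13^14 = 3937376385699289
p_7^2 = 17^2 = 289
p_8^2 = 19^2 = 361
Product = 3210886261375551790319042810497251810

3210886261375551790319042810497251810


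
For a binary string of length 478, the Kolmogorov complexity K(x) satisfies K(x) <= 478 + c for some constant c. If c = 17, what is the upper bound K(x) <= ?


K(x) <= |x| + c = 478 + 17 = 495

495


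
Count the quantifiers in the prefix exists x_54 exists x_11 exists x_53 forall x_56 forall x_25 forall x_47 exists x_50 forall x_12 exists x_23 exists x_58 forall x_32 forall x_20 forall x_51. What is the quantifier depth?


Quantifier prefix has 13 quantifier symbols.
Quantifier depth = 13

13


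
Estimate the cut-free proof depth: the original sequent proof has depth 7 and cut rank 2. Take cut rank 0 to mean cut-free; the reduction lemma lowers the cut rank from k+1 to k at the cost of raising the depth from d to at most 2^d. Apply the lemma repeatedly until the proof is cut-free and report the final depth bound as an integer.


Each rank reduction sends depth d to at most 2^d; cut rank r needs r reductions.
2_0(7) = 7
2_1(7) = 2^7 = 128
2_2(7) = 2^128 = 340282366920938463463374607431768211456
Cut-free depth bound = 340282366920938463463374607431768211456

340282366920938463463374607431768211456


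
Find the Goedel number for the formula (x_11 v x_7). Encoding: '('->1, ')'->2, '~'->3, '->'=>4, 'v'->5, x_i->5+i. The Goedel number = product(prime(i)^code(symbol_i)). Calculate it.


Formula: (x_11 v x_7)
Symbol codes: [1, 16, 5, 12, 2]
Primes: [2, 3, 5, 7, 11]
p_1^1 = 2^1 = 2
p_2^16 = 3^16 = 43046721
p_3^5 = 5^5 = 3125
p_4^12 = 7^12 = 13841287201
p_5^2 = 11^2 = 121
Product = 450590408994377927756250

450590408994377927756250


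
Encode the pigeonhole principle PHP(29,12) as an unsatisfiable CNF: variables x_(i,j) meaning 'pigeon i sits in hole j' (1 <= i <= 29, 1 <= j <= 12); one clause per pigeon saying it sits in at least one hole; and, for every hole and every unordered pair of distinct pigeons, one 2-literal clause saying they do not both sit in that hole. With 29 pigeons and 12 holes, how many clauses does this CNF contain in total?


PHP(29,12): 29 pigeons, 12 holes, 29*12 = 348 variables.
- pigeon clauses: one per pigeon -> 29 clauses
- hole clauses: 12 holes * C(29,2) = 12 * 406 -> 4872 clauses
Total clauses = 29 + 4872 = 4901

4901


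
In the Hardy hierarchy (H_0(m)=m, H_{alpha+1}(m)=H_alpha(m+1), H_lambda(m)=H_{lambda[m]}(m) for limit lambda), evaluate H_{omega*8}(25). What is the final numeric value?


H_{omega*8}(25):
For the Hardy hierarchy, H_{omega*k}(n) = 2^k * n.
2^8 = 256.
256 * 25 = 6400

6400


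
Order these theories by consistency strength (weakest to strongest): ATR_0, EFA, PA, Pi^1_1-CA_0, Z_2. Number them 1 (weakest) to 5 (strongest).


Ordering by consistency strength:
1. EFA
2. PA
3. ATR_0
4. Pi^1_1-CA_0
5. Z_2


ATR_0=3, EFA=1, PA=2, Pi^1_1-CA_0=4, Z_2=5


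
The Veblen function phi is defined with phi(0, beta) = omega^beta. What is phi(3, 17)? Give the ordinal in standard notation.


phi(3, 17):
phi(3, beta) = eta_beta (the beta-th eta number, fixed point of zeta).
phi(3, 17) = eta_17

eta_17


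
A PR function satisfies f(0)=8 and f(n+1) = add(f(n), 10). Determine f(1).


f(0) = 8
f(1) = add(f(0), 10) = add(8, 10) = 18


18


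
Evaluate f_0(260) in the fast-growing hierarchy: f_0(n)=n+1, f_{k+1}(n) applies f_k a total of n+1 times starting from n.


f_0(260) = 260 + 1 = 261

261


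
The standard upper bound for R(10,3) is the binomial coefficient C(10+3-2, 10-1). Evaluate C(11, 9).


R(10,3) <= C(10+3-2, 10-1) = C(11, 9)
C(11, 9) = 11! / (9! * 2!)
= 55

55


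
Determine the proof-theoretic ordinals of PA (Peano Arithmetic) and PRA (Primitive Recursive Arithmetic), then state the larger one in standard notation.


Proof-theoretic ordinal of PA (Peano Arithmetic): epsilon_0
Proof-theoretic ordinal of PRA (Primitive Recursive Arithmetic): omega^omega
Comparing: omega^omega < epsilon_0.
The larger ordinal is epsilon_0 (from PA (Peano Arithmetic)).

epsilon_0


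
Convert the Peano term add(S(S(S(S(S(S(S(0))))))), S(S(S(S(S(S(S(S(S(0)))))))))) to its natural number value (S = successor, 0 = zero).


add(S^7(0), S^9(0)):
S^7(0) = 7
S^9(0) = 9
7 + 9 = 16

16


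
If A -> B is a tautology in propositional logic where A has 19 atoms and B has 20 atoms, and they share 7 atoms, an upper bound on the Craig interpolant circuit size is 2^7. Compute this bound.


Shared atoms = 7
Craig interpolant size bound = 2^7
= 128

128


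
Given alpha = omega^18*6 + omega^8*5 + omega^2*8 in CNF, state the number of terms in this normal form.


CNF: omega^18*6 + omega^8*5 + omega^2*8
Count the summands separated by '+':
  term 1: omega^18*6
  term 2: omega^8*5
  term 3: omega^2*8
Total terms = 3

3


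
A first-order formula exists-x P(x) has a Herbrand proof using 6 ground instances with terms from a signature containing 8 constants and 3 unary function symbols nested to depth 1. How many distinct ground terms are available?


Herbrand terms by depth:
Depth 0: 8 constants
Depth 1: 24 new terms (running total: 32)
Total distinct ground terms = 32

32


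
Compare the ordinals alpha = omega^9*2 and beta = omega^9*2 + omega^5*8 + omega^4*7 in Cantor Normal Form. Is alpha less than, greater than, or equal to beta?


Compare term by term from highest exponent:
alpha = omega^9*2
beta = omega^9*2 + omega^5*8 + omega^4*7
Term 1: alpha has omega^9*2, beta has omega^9*2
Term 2: alpha has omega^0*0, beta has omega^5*8
Term 3: alpha has omega^0*0, beta has omega^4*7
Result: alpha < beta

alpha < beta


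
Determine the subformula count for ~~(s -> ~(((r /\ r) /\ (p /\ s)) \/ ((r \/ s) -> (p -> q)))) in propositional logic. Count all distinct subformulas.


Formula: ~~(s -> ~(((r /\ r) /\ (p /\ s)) \/ ((r \/ s) -> (p -> q))))
Subformulas found:
  1. q
  2. s
  3. r
  4. p
  5. (p /\ s)
  6. (r /\ r)
  7. (r \/ s)
  8. (p -> q)
  9. ((r /\ r) /\ (p /\ s))
  10. ((r \/ s) -> (p -> q))
  11. (((r /\ r) /\ (p /\ s)) \/ ((r \/ s) -> (p -> q)))
  12. ~(((r /\ r) /\ (p /\ s)) \/ ((r \/ s) -> (p -> q)))
  13. (s -> ~(((r /\ r) /\ (p /\ s)) \/ ((r \/ s) -> (p -> q))))
  14. ~(s -> ~(((r /\ r) /\ (p /\ s)) \/ ((r \/ s) -> (p -> q))))
  15. ~~(s -> ~(((r /\ r) /\ (p /\ s)) \/ ((r \/ s) -> (p -> q))))
Total distinct subformulas = 15

15


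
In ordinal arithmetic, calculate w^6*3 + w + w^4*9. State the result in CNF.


Ordinal addition (w^6*3 + w) + w^4*9:
alpha's leading term has exponent 6 > beta's exponent 4, so it survives.
alpha's tail term has exponent 1 < beta's exponent 4, so it is absorbed by beta.
In ordinal addition, any term followed by a strictly larger-exponent term is absorbed.
Result = w^6*3 + w^4*9

w^6*3 + w^4*9


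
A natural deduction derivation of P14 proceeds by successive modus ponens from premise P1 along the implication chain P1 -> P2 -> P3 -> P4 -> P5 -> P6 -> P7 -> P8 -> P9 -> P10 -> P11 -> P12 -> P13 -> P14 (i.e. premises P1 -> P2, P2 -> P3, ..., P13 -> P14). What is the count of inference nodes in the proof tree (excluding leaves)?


We have a chain: P1 -> P2 -> P3 -> P4 -> P5 -> P6 -> P7 -> P8 -> P9 -> P10 -> P11 -> P12 -> P13 -> P14.
Each modus ponens application produces the next variable.
The chain has 14 propositions, so 14-1 = 13 modus ponens steps.
Total inference nodes = 13

13


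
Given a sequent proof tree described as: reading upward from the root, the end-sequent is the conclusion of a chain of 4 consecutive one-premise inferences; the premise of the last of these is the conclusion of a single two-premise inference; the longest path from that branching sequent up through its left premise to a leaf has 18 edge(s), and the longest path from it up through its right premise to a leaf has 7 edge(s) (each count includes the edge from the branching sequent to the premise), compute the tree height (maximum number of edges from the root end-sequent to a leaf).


Longest path through the left premise: 18 edges (measured from the branching sequent)
Longest path through the right premise: 7 edges
Height of the subtree rooted at the branching sequent: max(18, 7) = 18
The branching sequent sits 4 edges above the root (the chain of one-premise inferences), so height = 18 + 4 = 22

22


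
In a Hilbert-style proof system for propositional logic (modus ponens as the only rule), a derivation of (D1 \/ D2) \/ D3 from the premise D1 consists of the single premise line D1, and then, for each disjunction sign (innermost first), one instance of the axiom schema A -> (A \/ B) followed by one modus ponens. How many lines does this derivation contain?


Building the left-nested 3-ary disjunction from D1:
- 1 premise line (D1)
- 3 disjuncts means 2 disjunction signs; each needs 1 axiom instance + 1 MP = 2 lines: 2 * 2 = 4
Total = 1 + 4 = 5 lines.

5


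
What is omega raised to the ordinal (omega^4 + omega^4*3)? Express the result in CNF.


omega^(omega^4 + omega^4*3):
Both terms of the exponent have the same exponent 4, so they merge: omega^4 + omega^4*3 = omega^4*(1+3) = omega^4*4.
omega raised to a CNF ordinal is a single CNF term: Result = omega^(omega^4*4)

omega^(omega^4*4)


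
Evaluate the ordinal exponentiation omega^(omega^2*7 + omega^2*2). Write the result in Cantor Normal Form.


omega^(omega^2*7 + omega^2*2):
Both terms of the exponent have the same exponent 2, so they merge: omega^2*7 + omega^2*2 = omega^2*(7+2) = omega^2*9.
omega raised to a CNF ordinal is a single CNF term: Result = omega^(omega^2*9)

omega^(omega^2*9)


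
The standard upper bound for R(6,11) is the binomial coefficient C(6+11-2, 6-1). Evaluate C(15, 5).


R(6,11) <= C(6+11-2, 6-1) = C(15, 5)
C(15, 5) = 15! / (5! * 10!)
= 3003

3003


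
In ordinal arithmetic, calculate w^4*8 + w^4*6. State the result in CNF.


Ordinal addition w^4*8 + w^4*6:
Both terms have the same exponent 4.
w^e*c + w^e*d = w^e*(c+d).
Result = w^4*(8+6) = w^4*14

w^4*14


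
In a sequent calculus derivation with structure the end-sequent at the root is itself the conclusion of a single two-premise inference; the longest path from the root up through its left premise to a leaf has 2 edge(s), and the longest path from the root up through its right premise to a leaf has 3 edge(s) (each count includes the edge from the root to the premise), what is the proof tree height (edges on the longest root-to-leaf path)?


Longest path through the left premise: 2 edges (measured from the branching sequent)
Longest path through the right premise: 3 edges
Height of the subtree rooted at the branching sequent: max(2, 3) = 3
The branching sequent is the root itself.
Total height = 3

3
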